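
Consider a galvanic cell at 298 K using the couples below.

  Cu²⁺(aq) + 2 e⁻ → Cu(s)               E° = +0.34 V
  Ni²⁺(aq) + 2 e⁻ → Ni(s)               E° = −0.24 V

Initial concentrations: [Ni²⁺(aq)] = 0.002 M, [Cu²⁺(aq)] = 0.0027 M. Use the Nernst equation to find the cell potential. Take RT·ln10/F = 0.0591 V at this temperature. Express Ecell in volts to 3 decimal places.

Cu²⁺/Cu is reduced (cathode, E° = +0.34 V) and Ni²⁺/Ni is oxidized (anode).
E°cell = +0.34 − (−0.24) = +0.58 V, with n = 2 electrons transferred.
For the overall reaction Cu²⁺(aq) + Ni(s) → Cu(s) + Ni²⁺(aq), Q = [Ni²⁺(aq)] / [Cu²⁺(aq)] = 0.741, giving log Q = −0.130.
E = E° − (0.0591/n)·log Q = +0.58 − (0.0591/2)(−0.130) = +0.584 V.

+0.584 V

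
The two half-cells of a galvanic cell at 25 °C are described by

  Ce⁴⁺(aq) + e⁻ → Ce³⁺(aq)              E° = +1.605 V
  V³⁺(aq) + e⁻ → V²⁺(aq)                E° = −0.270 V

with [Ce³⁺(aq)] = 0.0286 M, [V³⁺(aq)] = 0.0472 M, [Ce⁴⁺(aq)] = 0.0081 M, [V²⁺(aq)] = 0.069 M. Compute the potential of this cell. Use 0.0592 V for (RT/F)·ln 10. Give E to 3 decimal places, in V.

+1.852 V

The Ce⁴⁺/Ce³⁺ couple has the more positive E°, so it is the cathode; V³⁺/V²⁺ is the anode.
E°cell = +1.605 − (−0.270) = +1.875 V, with n = 1 electron transferred.
For the overall reaction Ce⁴⁺(aq) + V²⁺(aq) → Ce³⁺(aq) + V³⁺(aq), Q = ([Ce³⁺(aq)]·[V³⁺(aq)]) / ([Ce⁴⁺(aq)]·[V²⁺(aq)]) = 2.42, giving log Q = 0.383.
Applying E = E° − (RT ln10/nF)·log Q gives +1.875 − (0.0592/1)(0.383) = +1.852 V.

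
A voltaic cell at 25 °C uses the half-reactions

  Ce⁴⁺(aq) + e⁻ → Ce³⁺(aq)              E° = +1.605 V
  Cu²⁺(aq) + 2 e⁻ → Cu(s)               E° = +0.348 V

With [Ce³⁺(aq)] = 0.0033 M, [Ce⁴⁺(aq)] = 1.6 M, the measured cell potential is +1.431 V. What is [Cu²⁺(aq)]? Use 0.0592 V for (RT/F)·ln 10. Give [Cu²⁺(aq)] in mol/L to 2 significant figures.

0.31 M

Ce⁴⁺/Ce³⁺ is the cathode (higher E°); E°cell = +1.605 − (+0.348) = +1.257 V with n = 2.
Since E = E° − (0.0592/n)·log Q, log Q = n(E° − E)/0.0592 = −5.878.
For 2 Ce⁴⁺(aq) + Cu(s) → 2 Ce³⁺(aq) + Cu²⁺(aq), the reaction quotient is Q = ([Ce³⁺(aq)]^2·[Cu²⁺(aq)]) / [Ce⁴⁺(aq)]^2.
Substituting the known concentrations and solving, log [Cu²⁺(aq)] = −0.507 and [Cu²⁺(aq)] = 0.31 M.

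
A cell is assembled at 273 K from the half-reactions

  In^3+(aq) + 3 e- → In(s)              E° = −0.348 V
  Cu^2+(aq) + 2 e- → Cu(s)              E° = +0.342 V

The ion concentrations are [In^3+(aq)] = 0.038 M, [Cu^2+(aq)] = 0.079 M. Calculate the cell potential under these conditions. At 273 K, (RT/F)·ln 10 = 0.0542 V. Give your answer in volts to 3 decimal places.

Since E°(Cu²⁺/Cu) > E°(In³⁺/In), Cu²⁺/Cu serves as the cathode.
The standard potential is +0.342 − (−0.348) = +0.690 V and the balanced reaction transfers n = 6 electrons.
Balancing gives 3 Cu^2+(aq) + 2 In(s) → 3 Cu(s) + 2 In^3+(aq); hence Q = [In^3+(aq)]^2 / [Cu^2+(aq)]^3 = 2.93 (log Q = 0.467).
Applying E = E° − (RT ln10/nF)·log Q gives +0.690 − (0.0542/6)(0.467) = +0.686 V.

+0.686 V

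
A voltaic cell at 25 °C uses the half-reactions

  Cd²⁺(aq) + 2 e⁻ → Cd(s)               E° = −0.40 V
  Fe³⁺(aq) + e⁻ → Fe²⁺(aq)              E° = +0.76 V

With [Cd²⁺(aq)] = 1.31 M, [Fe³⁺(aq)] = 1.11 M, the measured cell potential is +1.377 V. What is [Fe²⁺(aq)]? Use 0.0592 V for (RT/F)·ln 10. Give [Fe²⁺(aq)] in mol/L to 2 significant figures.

Fe³⁺/Fe²⁺ is the cathode (higher E°); E°cell = +0.76 − (−0.40) = +1.16 V with n = 2.
Since E = E° − (0.0592/n)·log Q, log Q = n(E° − E)/0.0592 = −7.331.
Balancing electrons gives 2 Fe³⁺(aq) + Cd(s) → 2 Fe²⁺(aq) + Cd²⁺(aq); thus Q = ([Fe²⁺(aq)]^2·[Cd²⁺(aq)]) / [Fe³⁺(aq)]^2.
Solving for the unknown gives log [Fe²⁺(aq)] = −3.679, so [Fe²⁺(aq)] ≈ 0.00021 M.

0.00021 M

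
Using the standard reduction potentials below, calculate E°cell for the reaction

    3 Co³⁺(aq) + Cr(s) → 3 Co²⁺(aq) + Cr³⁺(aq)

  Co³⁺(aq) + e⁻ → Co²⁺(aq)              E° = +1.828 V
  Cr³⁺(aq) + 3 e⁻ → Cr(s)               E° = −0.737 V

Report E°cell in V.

+2.565 V

In the reaction as written, Co³⁺(aq) is reduced (cathode) and Cr³⁺(aq) is produced by oxidation at the anode.
E°cell = E°(cathode) − E°(anode) = +1.828 − (−0.737) = +2.565 V.
The positive value indicates the reaction is spontaneous as written.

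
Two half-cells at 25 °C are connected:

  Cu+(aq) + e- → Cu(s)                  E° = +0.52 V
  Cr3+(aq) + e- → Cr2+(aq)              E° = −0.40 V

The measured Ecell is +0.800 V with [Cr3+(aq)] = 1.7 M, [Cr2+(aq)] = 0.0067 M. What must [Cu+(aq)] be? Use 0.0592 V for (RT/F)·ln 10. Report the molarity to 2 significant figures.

With Cu⁺/Cu at the cathode and Cr³⁺/Cr²⁺ at the anode, E°cell = +0.52 − (−0.40) = +0.92 V (n = 1).
Rearranging E = E° − (0.0592/n)·log Q gives log Q = 1(+0.92 − (+0.800))/0.0592 = 2.027.
Balancing electrons gives Cu+(aq) + Cr2+(aq) → Cu(s) + Cr3+(aq); thus Q = [Cr3+(aq)] / ([Cu+(aq)]·[Cr2+(aq)]).
Isolating [Cu+(aq)] in Q = 10^{2.027} yields log [Cu+(aq)] = 0.377, i.e. 2.4 M.

2.4 M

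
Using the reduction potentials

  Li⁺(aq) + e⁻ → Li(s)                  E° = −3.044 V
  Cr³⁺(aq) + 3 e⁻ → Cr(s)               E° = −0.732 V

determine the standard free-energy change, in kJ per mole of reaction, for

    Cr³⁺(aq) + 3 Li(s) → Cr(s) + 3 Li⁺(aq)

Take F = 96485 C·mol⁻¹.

−669 kJ/mol

In the reaction as written Cr³⁺(aq) is reduced, so the Cr³⁺/Cr couple is the cathode and Li⁺/Li is the anode.
E°cell = −0.732 − (−3.044) = +2.312 V; balancing electrons gives n = 3.
ΔG° = −nFE°cell = −(3)(96485)(+2.312) J/mol = −669 kJ/mol.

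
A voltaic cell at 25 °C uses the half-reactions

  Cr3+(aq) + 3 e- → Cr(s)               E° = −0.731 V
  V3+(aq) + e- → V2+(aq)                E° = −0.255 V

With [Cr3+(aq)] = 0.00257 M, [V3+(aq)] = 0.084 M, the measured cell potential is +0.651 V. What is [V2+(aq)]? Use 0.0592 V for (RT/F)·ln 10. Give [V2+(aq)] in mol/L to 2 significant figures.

V³⁺/V²⁺ is the cathode (higher E°); E°cell = −0.255 − (−0.731) = +0.476 V with n = 3.
Since E = E° − (0.0592/n)·log Q, log Q = n(E° − E)/0.0592 = −8.868.
Balancing electrons gives 3 V3+(aq) + Cr(s) → 3 V2+(aq) + Cr3+(aq); thus Q = ([V2+(aq)]^3·[Cr3+(aq)]) / [V3+(aq)]^3.
Isolating [V2+(aq)] in Q = 10^{−8.868} yields log [V2+(aq)] = −3.168, i.e. 0.00068 M.

0.00068 M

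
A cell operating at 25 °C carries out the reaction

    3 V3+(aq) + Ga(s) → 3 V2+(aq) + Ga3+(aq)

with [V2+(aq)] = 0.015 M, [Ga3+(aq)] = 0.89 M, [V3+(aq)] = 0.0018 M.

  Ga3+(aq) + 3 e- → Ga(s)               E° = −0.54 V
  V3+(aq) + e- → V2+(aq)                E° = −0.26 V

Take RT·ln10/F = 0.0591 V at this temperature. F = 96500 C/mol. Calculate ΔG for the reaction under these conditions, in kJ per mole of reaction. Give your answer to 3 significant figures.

With V³⁺/V²⁺ reduced at the cathode, E°cell = −0.26 − (−0.54) = +0.28 V and n = 3.
Q = ([V2+(aq)]^3·[Ga3+(aq)]) / [V3+(aq)]^3 = 515, so log Q = 2.712 and E = +0.28 − (0.0591/3)(2.712) = +0.2266 V.
Then ΔG = −nFE = −3 × 96500 × +0.2266 J/mol = −65.6 kJ/mol.

−65.6 kJ/mol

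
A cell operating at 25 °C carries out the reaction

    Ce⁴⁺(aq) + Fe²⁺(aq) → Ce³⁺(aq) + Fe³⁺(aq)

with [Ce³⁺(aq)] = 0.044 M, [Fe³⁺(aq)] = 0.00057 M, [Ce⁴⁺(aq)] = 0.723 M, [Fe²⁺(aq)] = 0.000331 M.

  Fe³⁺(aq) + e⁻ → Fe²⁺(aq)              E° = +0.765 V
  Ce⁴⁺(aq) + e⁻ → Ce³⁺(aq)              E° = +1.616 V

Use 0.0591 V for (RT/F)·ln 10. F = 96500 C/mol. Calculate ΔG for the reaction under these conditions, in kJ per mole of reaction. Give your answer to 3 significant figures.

The standard cell potential is +1.616 − (+0.765) = +0.851 V, with n = 1 electron in the balanced equation.
Here Q = ([Ce³⁺(aq)]·[Fe³⁺(aq)]) / ([Ce⁴⁺(aq)]·[Fe²⁺(aq)]) = 0.105 (log Q = −0.980), giving E = +0.851 − (0.0591/1)·(−0.980) = +0.9089 V.
Finally ΔG = −nFE = −(1)(96500 C/mol)(+0.9089 V) = −87.7 kJ/mol.

−87.7 kJ/mol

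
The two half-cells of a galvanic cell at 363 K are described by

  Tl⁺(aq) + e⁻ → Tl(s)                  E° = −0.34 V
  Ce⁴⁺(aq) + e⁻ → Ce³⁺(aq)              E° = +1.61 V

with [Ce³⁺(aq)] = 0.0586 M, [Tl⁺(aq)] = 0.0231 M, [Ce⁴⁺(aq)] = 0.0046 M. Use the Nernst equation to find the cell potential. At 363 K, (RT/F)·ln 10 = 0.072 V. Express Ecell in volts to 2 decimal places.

Ce⁴⁺/Ce³⁺ is reduced (cathode, E° = +1.61 V) and Tl⁺/Tl is oxidized (anode).
E°cell = E°cat − E°an = +1.61 − (−0.34) = +1.95 V; n = 1.
For the overall reaction Ce⁴⁺(aq) + Tl(s) → Ce³⁺(aq) + Tl⁺(aq), Q = ([Ce³⁺(aq)]·[Tl⁺(aq)]) / [Ce⁴⁺(aq)] = 0.294, giving log Q = −0.531.
E = E° − (0.072/n)·log Q = +1.95 − (0.072/1)(−0.531) = +1.99 V.

+1.99 V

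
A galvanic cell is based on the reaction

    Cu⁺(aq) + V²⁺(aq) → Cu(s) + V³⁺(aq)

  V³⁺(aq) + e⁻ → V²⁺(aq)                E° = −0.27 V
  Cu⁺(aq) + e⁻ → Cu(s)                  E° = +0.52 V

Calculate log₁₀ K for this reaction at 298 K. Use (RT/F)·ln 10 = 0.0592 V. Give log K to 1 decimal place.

The Cu⁺/Cu couple is reduced (cathode); E°cell = +0.52 − (−0.27) = +0.79 V with n = 1.
At equilibrium E = 0, so log K = nE°cell / 0.0592 = (1)(+0.79) / 0.0592 = 13.3.

log K = 13.3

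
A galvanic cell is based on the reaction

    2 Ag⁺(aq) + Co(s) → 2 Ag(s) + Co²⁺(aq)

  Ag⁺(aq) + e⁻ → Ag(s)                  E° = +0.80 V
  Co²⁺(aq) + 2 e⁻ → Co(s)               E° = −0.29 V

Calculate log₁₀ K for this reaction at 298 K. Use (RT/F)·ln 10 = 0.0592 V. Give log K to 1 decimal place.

The Ag⁺/Ag couple is reduced (cathode); E°cell = +0.80 − (−0.29) = +1.09 V with n = 2.
At equilibrium E = 0, so log K = nE°cell / 0.0592 = (2)(+1.09) / 0.0592 = 36.8.

log K = 36.8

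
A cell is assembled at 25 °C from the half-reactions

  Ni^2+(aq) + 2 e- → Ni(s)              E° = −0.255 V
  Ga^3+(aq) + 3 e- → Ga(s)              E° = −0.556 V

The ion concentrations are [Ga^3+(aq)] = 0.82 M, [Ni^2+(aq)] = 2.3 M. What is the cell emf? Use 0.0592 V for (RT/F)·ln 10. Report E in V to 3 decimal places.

+0.313 V

The Ni²⁺/Ni couple has the more positive E°, so it is the cathode; Ga³⁺/Ga is the anode.
E°cell = −0.255 − (−0.556) = +0.301 V, with n = 6 electrons transferred.
Balancing gives 3 Ni^2+(aq) + 2 Ga(s) → 3 Ni(s) + 2 Ga^3+(aq); hence Q = [Ga^3+(aq)]^2 / [Ni^2+(aq)]^3 = 0.0553 (log Q = −1.258).
E = E° − (0.0592/n)·log Q = +0.301 − (0.0592/6)(−1.258) = +0.313 V.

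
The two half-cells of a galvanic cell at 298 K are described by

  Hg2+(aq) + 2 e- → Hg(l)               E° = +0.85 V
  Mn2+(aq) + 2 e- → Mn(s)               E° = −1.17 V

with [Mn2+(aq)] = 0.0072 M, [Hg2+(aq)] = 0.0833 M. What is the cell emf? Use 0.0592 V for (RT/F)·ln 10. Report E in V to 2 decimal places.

+2.05 V

Since E°(Hg²⁺/Hg) > E°(Mn²⁺/Mn), Hg²⁺/Hg serves as the cathode.
E°cell = E°cat − E°an = +0.85 − (−1.17) = +2.02 V; n = 2.
For the overall reaction Hg2+(aq) + Mn(s) → Hg(l) + Mn2+(aq), Q = [Mn2+(aq)] / [Hg2+(aq)] = 0.0864, giving log Q = −1.063.
Applying E = E° − (RT ln10/nF)·log Q gives +2.02 − (0.0592/2)(−1.063) = +2.05 V.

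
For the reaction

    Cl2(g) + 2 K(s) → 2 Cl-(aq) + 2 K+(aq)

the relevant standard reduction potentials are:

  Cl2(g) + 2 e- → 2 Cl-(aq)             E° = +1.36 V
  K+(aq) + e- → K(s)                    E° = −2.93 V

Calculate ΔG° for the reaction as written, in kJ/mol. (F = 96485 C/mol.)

−828 kJ/mol

In the reaction as written Cl2(g) is reduced, so the Cl₂/Cl⁻ couple is the cathode and K⁺/K is the anode.
E°cell = +1.36 − (−2.93) = +4.29 V; balancing electrons gives n = 2.
ΔG° = −nFE°cell = −(2)(96485)(+4.29) J/mol = −828 kJ/mol.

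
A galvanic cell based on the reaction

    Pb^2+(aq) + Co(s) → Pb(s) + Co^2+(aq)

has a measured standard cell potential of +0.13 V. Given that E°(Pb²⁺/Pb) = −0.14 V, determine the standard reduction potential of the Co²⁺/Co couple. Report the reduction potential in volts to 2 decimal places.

−0.27 V

In the reaction as written the Pb²⁺/Pb couple is reduced (cathode) and Co²⁺/Co is oxidized (anode), so E°cell = E°(Pb²⁺/Pb) − E°(Co²⁺/Co).
E°(Co²⁺/Co) = E°(cathode) − E°cell = −0.14 − (+0.13) = −0.27 V.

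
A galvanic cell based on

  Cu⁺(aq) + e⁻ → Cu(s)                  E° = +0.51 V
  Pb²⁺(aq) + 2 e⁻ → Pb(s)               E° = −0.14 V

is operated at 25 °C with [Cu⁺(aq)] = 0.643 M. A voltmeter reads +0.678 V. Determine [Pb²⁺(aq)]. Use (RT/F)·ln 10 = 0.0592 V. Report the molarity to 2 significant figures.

0.047 M

The Cu⁺/Cu couple has the larger reduction potential, so it is the cathode: E°cell = +0.51 − (−0.14) = +0.65 V and n = 2.
Rearranging E = E° − (0.0592/n)·log Q gives log Q = 2(+0.65 − (+0.678))/0.0592 = −0.946.
The balanced reaction is 2 Cu⁺(aq) + Pb(s) → 2 Cu(s) + Pb²⁺(aq), so Q = [Pb²⁺(aq)] / [Cu⁺(aq)]^2.
Isolating [Pb²⁺(aq)] in Q = 10^{−0.946} yields log [Pb²⁺(aq)] = −1.330, i.e. 0.047 M.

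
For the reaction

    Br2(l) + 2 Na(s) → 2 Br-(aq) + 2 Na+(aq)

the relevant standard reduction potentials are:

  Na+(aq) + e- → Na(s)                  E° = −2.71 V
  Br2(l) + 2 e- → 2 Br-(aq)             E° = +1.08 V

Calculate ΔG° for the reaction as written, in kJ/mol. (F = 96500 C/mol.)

In the reaction as written Br2(l) is reduced, so the Br₂/Br⁻ couple is the cathode and Na⁺/Na is the anode.
E°cell = +1.08 − (−2.71) = +3.79 V; balancing electrons gives n = 2.
ΔG° = −nFE°cell = −(2)(96500)(+3.79) J/mol = −731 kJ/mol.

−731 kJ/mol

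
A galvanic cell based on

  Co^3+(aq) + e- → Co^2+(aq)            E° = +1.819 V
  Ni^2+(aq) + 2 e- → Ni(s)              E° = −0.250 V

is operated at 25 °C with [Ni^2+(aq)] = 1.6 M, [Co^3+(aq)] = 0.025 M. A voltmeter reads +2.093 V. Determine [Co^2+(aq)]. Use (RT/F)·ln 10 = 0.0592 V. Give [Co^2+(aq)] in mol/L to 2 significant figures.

With Co³⁺/Co²⁺ at the cathode and Ni²⁺/Ni at the anode, E°cell = +1.819 − (−0.250) = +2.069 V (n = 2).
From the Nernst equation, log Q = n(E° − E)/0.0592 = 2·(+2.069 − (+2.093))/0.0592 = −0.811.
For 2 Co^3+(aq) + Ni(s) → 2 Co^2+(aq) + Ni^2+(aq), the reaction quotient is Q = ([Co^2+(aq)]^2·[Ni^2+(aq)]) / [Co^3+(aq)]^2.
Solving for the unknown gives log [Co^2+(aq)] = −2.110, so [Co^2+(aq)] ≈ 0.0078 M.

0.0078 M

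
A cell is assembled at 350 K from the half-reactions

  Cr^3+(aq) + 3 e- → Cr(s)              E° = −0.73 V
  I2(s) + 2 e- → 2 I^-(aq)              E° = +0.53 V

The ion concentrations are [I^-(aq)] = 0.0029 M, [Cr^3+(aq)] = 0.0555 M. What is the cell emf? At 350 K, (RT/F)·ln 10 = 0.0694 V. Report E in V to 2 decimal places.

+1.47 V

The I₂/I⁻ couple has the more positive E°, so it is the cathode; Cr³⁺/Cr is the anode.
The standard potential is +0.53 − (−0.73) = +1.26 V and the balanced reaction transfers n = 6 electrons.
The balanced reaction is 3 I2(s) + 2 Cr(s) → 6 I^-(aq) + 2 Cr^3+(aq), so Q = [I^-(aq)]^6·[Cr^3+(aq)]^2 = 1.83×10^−18 and log Q = −17.737.
Applying E = E° − (RT ln10/nF)·log Q gives +1.26 − (0.0694/6)(−17.737) = +1.47 V.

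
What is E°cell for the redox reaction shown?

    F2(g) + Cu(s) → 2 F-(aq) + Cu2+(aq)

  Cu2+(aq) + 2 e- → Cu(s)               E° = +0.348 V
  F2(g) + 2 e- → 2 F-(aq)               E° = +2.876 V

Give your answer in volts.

+2.528 V

In the reaction as written, F2(g) is reduced (cathode) and Cu2+(aq) is produced by oxidation at the anode.
E°cell = E°(cathode) − E°(anode) = +2.876 − (+0.348) = +2.528 V.
The positive value indicates the reaction is spontaneous as written.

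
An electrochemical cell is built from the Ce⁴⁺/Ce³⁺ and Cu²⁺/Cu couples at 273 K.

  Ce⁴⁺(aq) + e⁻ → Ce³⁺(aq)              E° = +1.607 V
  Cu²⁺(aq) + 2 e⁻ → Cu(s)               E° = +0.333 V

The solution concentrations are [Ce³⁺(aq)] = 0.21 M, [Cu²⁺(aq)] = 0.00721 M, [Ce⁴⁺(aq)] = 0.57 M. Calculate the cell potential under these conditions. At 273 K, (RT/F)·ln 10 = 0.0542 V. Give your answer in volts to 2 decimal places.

+1.36 V

Since E°(Ce⁴⁺/Ce³⁺) > E°(Cu²⁺/Cu), Ce⁴⁺/Ce³⁺ serves as the cathode.
The standard potential is +1.607 − (+0.333) = +1.274 V and the balanced reaction transfers n = 2 electrons.
For the overall reaction 2 Ce⁴⁺(aq) + Cu(s) → 2 Ce³⁺(aq) + Cu²⁺(aq), Q = ([Ce³⁺(aq)]^2·[Cu²⁺(aq)]) / [Ce⁴⁺(aq)]^2 = 0.000979, giving log Q = −3.009.
Applying E = E° − (RT ln10/nF)·log Q gives +1.274 − (0.0542/2)(−3.009) = +1.36 V.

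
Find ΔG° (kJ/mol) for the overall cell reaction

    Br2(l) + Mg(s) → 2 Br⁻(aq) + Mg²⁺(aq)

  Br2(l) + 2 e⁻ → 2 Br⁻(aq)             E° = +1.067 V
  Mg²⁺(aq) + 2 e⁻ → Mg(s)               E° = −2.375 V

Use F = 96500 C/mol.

In the reaction as written Br2(l) is reduced, so the Br₂/Br⁻ couple is the cathode and Mg²⁺/Mg is the anode.
E°cell = +1.067 − (−2.375) = +3.442 V; balancing electrons gives n = 2.
ΔG° = −nFE°cell = −(2)(96500)(+3.442) J/mol = −664 kJ/mol.

−664 kJ/mol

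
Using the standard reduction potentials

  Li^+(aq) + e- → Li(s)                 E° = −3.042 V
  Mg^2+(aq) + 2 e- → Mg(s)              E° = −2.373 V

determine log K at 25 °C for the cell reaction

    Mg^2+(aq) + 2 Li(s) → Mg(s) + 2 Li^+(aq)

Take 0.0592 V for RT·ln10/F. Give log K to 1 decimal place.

The Mg²⁺/Mg couple is reduced (cathode); E°cell = −2.373 − (−3.042) = +0.669 V with n = 2.
At equilibrium E = 0, so log K = nE°cell / 0.0592 = (2)(+0.669) / 0.0592 = 22.6.

log K = 22.6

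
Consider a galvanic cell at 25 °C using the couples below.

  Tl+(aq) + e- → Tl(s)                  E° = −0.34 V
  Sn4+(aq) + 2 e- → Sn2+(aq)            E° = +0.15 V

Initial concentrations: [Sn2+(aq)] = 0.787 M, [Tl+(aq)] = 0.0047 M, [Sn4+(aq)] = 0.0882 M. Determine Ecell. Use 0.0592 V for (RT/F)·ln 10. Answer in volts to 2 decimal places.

The Sn⁴⁺/Sn²⁺ couple has the more positive E°, so it is the cathode; Tl⁺/Tl is the anode.
E°cell = E°cat − E°an = +0.15 − (−0.34) = +0.49 V; n = 2.
The balanced reaction is Sn4+(aq) + 2 Tl(s) → Sn2+(aq) + 2 Tl+(aq), so Q = ([Sn2+(aq)]·[Tl+(aq)]^2) / [Sn4+(aq)] = 0.000197 and log Q = −3.705.
Applying E = E° − (RT ln10/nF)·log Q gives +0.49 − (0.0592/2)(−3.705) = +0.60 V.

+0.60 V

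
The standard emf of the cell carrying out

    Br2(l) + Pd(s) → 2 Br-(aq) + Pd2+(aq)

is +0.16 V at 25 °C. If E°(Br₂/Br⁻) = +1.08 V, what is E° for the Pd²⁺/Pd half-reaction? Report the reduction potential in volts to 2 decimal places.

In the reaction as written the Br₂/Br⁻ couple is reduced (cathode) and Pd²⁺/Pd is oxidized (anode), so E°cell = E°(Br₂/Br⁻) − E°(Pd²⁺/Pd).
E°(Pd²⁺/Pd) = E°(cathode) − E°cell = +1.08 − (+0.16) = +0.92 V.

+0.92 V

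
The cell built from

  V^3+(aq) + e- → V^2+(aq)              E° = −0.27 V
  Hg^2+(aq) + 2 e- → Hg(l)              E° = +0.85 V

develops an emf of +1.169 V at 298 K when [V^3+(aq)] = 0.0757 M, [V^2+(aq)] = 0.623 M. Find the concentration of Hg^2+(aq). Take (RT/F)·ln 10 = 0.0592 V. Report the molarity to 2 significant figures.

With Hg²⁺/Hg at the cathode and V³⁺/V²⁺ at the anode, E°cell = +0.85 − (−0.27) = +1.12 V (n = 2).
Since E = E° − (0.0592/n)·log Q, log Q = n(E° − E)/0.0592 = −1.655.
Balancing electrons gives Hg^2+(aq) + 2 V^2+(aq) → Hg(l) + 2 V^3+(aq); thus Q = [V^3+(aq)]^2 / ([Hg^2+(aq)]·[V^2+(aq)]^2).
Solving for the unknown gives log [Hg^2+(aq)] = −0.176, so [Hg^2+(aq)] ≈ 0.67 M.

0.67 M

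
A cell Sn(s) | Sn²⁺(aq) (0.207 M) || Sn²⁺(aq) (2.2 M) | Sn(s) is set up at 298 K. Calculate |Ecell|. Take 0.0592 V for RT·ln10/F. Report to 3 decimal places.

0.030 V

For a concentration cell E°cell = 0, since both electrodes use the same couple.
The compartment with the higher Sn²⁺(aq) concentration (2.2 M) acts as the cathode; ions are reduced there and produced at the dilute (0.207 M) anode.
With n = 2, Ecell = −(0.0592/2)·log([dilute]/[conc]) = −(0.0592/2)·log(0.207/2.2) = +0.030 V.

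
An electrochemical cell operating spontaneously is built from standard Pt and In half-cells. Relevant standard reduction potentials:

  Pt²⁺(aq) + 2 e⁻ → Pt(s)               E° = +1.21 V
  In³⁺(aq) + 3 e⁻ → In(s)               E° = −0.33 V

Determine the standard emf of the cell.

The Pt²⁺/Pt couple has the higher E°, so Pt ion is reduced (cathode) and In is oxidized (anode).
E°cell = E°(cathode) − E°(anode) = +1.21 − (−0.33) = +1.54 V.

+1.54 V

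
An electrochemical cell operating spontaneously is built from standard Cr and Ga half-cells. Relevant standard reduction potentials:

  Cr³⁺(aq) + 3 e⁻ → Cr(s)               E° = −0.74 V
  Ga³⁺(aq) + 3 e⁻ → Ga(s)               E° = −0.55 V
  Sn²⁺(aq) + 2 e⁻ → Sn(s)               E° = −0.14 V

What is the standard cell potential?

+0.19 V

Of the two couples in this cell, the one with the more positive reduction potential is reduced at the cathode: here that is Ga³⁺/Ga (−0.55 V); Cr³⁺/Cr (−0.74 V) is the anode.
E°cell = E°(cathode) − E°(anode) = −0.55 − (−0.74) = +0.19 V.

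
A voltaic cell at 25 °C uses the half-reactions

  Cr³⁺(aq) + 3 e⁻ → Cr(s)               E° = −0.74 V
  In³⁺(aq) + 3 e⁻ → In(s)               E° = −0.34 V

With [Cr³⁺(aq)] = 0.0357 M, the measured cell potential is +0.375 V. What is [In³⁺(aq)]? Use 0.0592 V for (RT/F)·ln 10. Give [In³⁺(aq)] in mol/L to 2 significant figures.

With In³⁺/In at the cathode and Cr³⁺/Cr at the anode, E°cell = −0.34 − (−0.74) = +0.40 V (n = 3).
Since E = E° − (0.0592/n)·log Q, log Q = n(E° − E)/0.0592 = 1.267.
Balancing electrons gives In³⁺(aq) + Cr(s) → In(s) + Cr³⁺(aq); thus Q = [Cr³⁺(aq)] / [In³⁺(aq)].
Substituting the known concentrations and solving, log [In³⁺(aq)] = −2.714 and [In³⁺(aq)] = 0.0019 M.

0.0019 M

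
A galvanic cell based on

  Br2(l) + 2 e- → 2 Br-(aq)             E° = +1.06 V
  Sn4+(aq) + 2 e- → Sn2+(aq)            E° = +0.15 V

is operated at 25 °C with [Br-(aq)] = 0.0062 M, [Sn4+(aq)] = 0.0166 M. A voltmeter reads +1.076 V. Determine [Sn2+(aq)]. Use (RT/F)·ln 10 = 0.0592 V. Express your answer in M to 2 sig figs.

0.26 M

Br₂/Br⁻ is the cathode (higher E°); E°cell = +1.06 − (+0.15) = +0.91 V with n = 2.
Rearranging E = E° − (0.0592/n)·log Q gives log Q = 2(+0.91 − (+1.076))/0.0592 = −5.608.
Balancing electrons gives Br2(l) + Sn2+(aq) → 2 Br-(aq) + Sn4+(aq); thus Q = ([Br-(aq)]^2·[Sn4+(aq)]) / [Sn2+(aq)].
Solving for the unknown gives log [Sn2+(aq)] = −0.587, so [Sn2+(aq)] ≈ 0.26 M.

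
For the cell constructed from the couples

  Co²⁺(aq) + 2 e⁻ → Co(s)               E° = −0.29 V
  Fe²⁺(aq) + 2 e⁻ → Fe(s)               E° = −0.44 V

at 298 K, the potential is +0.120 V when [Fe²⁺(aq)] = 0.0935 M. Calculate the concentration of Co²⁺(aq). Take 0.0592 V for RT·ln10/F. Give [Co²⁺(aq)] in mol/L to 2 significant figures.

0.0091 M

The Co²⁺/Co couple has the larger reduction potential, so it is the cathode: E°cell = −0.29 − (−0.44) = +0.15 V and n = 2.
Rearranging E = E° − (0.0592/n)·log Q gives log Q = 2(+0.15 − (+0.120))/0.0592 = 1.014.
For Co²⁺(aq) + Fe(s) → Co(s) + Fe²⁺(aq), the reaction quotient is Q = [Fe²⁺(aq)] / [Co²⁺(aq)].
Isolating [Co²⁺(aq)] in Q = 10^{1.014} yields log [Co²⁺(aq)] = −2.043, i.e. 0.0091 M.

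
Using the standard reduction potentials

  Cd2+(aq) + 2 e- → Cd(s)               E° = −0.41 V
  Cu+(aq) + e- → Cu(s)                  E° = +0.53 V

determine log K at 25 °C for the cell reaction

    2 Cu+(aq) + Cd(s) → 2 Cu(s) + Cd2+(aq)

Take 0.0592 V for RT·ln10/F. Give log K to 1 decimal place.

log K = 31.8

The Cu⁺/Cu couple is reduced (cathode); E°cell = +0.53 − (−0.41) = +0.94 V with n = 2.
At equilibrium E = 0, so log K = nE°cell / 0.0592 = (2)(+0.94) / 0.0592 = 31.8.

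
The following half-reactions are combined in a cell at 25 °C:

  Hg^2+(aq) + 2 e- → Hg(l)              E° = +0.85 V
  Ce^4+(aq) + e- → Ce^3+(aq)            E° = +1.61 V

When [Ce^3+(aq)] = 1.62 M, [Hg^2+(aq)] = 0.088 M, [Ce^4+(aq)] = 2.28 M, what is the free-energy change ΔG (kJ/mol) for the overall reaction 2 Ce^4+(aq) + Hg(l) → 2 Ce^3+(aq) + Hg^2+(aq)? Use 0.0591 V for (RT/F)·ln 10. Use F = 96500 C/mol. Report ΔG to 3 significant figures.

−154 kJ/mol

With Ce⁴⁺/Ce³⁺ reduced at the cathode, E°cell = +1.61 − (+0.85) = +0.76 V and n = 2.
The reaction quotient is ([Ce^3+(aq)]^2·[Hg^2+(aq)]) / [Ce^4+(aq)]^2 = 0.0444; by Nernst, E = +0.76 − (0.0591/2)(−1.352) = +0.8000 V.
Finally ΔG = −nFE = −(2)(96500 C/mol)(+0.8000 V) = −154 kJ/mol.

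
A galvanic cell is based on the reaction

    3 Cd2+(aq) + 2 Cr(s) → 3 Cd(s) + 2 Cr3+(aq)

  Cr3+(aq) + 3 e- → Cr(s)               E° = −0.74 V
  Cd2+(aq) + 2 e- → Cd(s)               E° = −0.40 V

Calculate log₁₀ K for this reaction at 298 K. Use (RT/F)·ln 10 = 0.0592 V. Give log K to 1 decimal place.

The Cd²⁺/Cd couple is reduced (cathode); E°cell = −0.40 − (−0.74) = +0.34 V with n = 6.
At equilibrium E = 0, so log K = nE°cell / 0.0592 = (6)(+0.34) / 0.0592 = 34.5.

log K = 34.5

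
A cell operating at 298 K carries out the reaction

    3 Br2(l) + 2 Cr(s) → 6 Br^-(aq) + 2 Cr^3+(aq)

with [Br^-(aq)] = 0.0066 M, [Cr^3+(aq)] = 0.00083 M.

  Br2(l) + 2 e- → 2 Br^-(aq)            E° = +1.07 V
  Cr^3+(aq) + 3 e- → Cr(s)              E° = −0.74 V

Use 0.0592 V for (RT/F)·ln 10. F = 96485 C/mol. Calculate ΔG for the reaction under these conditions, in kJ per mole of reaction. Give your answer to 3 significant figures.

−1160 kJ/mol

E°cell = +1.07 − (−0.74) = +1.81 V; the balanced reaction transfers n = 6 electrons.
Q = [Br^-(aq)]^6·[Cr^3+(aq)]^2 = 5.69×10^−20, so log Q = −19.245 and E = +1.81 − (0.0592/6)(−19.245) = +1.9999 V.
Finally ΔG = −nFE = −(6)(96485 C/mol)(+1.9999 V) = −1160 kJ/mol.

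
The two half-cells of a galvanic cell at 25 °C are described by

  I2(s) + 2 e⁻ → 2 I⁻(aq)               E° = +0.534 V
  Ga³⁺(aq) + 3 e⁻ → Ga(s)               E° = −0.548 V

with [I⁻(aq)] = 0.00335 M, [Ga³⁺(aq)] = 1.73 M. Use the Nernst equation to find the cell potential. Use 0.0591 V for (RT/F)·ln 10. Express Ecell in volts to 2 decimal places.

The I₂/I⁻ couple has the more positive E°, so it is the cathode; Ga³⁺/Ga is the anode.
E°cell = E°cat − E°an = +0.534 − (−0.548) = +1.082 V; n = 6.
Balancing gives 3 I2(s) + 2 Ga(s) → 6 I⁻(aq) + 2 Ga³⁺(aq); hence Q = [I⁻(aq)]^6·[Ga³⁺(aq)]^2 = 4.23×10^−15 (log Q = −14.374).
E = E° − (0.0591/n)·log Q = +1.082 − (0.0591/6)(−14.374) = +1.22 V.

+1.22 V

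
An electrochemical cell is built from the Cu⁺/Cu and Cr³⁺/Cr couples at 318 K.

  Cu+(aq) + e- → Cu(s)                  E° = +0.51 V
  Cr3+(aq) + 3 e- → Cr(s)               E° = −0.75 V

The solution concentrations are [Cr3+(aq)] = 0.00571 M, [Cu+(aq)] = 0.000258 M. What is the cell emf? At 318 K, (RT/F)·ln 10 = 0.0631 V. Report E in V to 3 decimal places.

+1.081 V

The Cu⁺/Cu couple has the more positive E°, so it is the cathode; Cr³⁺/Cr is the anode.
E°cell = E°cat − E°an = +0.51 − (−0.75) = +1.26 V; n = 3.
The balanced reaction is 3 Cu+(aq) + Cr(s) → 3 Cu(s) + Cr3+(aq), so Q = [Cr3+(aq)] / [Cu+(aq)]^3 = 3.32×10^8 and log Q = 8.522.
By the Nernst equation, E = +1.26 − (0.0631/3)·(8.522) = +1.081 V.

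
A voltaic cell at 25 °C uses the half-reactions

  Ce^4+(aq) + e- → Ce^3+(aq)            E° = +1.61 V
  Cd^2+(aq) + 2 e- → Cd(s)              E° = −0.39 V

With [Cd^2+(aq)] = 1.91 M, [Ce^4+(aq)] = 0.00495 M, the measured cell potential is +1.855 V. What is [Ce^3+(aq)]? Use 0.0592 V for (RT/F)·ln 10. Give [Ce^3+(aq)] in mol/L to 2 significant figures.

1.0 M

Ce⁴⁺/Ce³⁺ is the cathode (higher E°); E°cell = +1.61 − (−0.39) = +2.00 V with n = 2.
From the Nernst equation, log Q = n(E° − E)/0.0592 = 2·(+2.00 − (+1.855))/0.0592 = 4.899.
For 2 Ce^4+(aq) + Cd(s) → 2 Ce^3+(aq) + Cd^2+(aq), the reaction quotient is Q = ([Ce^3+(aq)]^2·[Cd^2+(aq)]) / [Ce^4+(aq)]^2.
Isolating [Ce^3+(aq)] in Q = 10^{4.899} yields log [Ce^3+(aq)] = 0.004, i.e. 1.0 M.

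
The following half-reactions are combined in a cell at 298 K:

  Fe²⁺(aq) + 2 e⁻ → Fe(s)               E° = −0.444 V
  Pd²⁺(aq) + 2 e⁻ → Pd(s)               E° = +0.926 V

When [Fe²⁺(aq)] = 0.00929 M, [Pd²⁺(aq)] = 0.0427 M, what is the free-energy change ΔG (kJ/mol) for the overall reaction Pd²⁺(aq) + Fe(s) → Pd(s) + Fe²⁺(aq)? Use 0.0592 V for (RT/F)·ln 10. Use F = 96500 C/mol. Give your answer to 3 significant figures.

−268 kJ/mol

The standard cell potential is +0.926 − (−0.444) = +1.370 V, with n = 2 electrons in the balanced equation.
Q = [Fe²⁺(aq)] / [Pd²⁺(aq)] = 0.218, so log Q = −0.662 and E = +1.370 − (0.0592/2)(−0.662) = +1.3896 V.
ΔG = −nFE = −(2)(96500)(+1.3896) J/mol = −268 kJ/mol.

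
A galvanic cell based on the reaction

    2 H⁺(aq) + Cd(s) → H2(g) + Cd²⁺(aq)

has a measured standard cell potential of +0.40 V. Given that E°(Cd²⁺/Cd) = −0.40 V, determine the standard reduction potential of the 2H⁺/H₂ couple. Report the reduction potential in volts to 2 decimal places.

In the reaction as written the 2H⁺/H₂ couple is reduced (cathode) and Cd²⁺/Cd is oxidized (anode), so E°cell = E°(2H⁺/H₂) − E°(Cd²⁺/Cd).
E°(2H⁺/H₂) = E°cell + E°(anode) = +0.40 + (−0.40) = +0.00 V.

+0.00 V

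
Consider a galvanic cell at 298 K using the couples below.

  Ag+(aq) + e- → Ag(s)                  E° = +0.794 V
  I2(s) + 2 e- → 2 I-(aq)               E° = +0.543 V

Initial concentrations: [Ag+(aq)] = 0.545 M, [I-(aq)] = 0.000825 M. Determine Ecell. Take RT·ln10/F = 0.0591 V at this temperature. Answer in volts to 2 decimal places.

Ag⁺/Ag is reduced (cathode, E° = +0.794 V) and I₂/I⁻ is oxidized (anode).
E°cell = +0.794 − (+0.543) = +0.251 V, with n = 2 electrons transferred.
The balanced reaction is 2 Ag+(aq) + 2 I-(aq) → 2 Ag(s) + I2(s), so Q = 1 / ([Ag+(aq)]^2·[I-(aq)]^2) = 4.95×10^6 and log Q = 6.694.
Applying E = E° − (RT ln10/nF)·log Q gives +0.251 − (0.0591/2)(6.694) = +0.05 V.

+0.05 V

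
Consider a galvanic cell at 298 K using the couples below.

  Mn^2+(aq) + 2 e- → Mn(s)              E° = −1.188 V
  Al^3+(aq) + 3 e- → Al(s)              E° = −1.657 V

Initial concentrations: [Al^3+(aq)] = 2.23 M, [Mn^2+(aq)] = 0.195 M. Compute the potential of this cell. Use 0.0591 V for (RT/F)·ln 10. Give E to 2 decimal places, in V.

The Mn²⁺/Mn couple has the more positive E°, so it is the cathode; Al³⁺/Al is the anode.
E°cell = E°cat − E°an = −1.188 − (−1.657) = +0.469 V; n = 6.
Balancing gives 3 Mn^2+(aq) + 2 Al(s) → 3 Mn(s) + 2 Al^3+(aq); hence Q = [Al^3+(aq)]^2 / [Mn^2+(aq)]^3 = 671 (log Q = 2.827).
Applying E = E° − (RT ln10/nF)·log Q gives +0.469 − (0.0591/6)(2.827) = +0.44 V.

+0.44 V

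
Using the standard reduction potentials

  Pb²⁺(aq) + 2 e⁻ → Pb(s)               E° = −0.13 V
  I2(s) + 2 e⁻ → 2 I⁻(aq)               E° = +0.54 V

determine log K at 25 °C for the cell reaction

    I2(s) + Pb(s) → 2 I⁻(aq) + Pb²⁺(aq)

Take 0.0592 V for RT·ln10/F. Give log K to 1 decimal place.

The I₂/I⁻ couple is reduced (cathode); E°cell = +0.54 − (−0.13) = +0.67 V with n = 2.
At equilibrium E = 0, so log K = nE°cell / 0.0592 = (2)(+0.67) / 0.0592 = 22.6.

log K = 22.6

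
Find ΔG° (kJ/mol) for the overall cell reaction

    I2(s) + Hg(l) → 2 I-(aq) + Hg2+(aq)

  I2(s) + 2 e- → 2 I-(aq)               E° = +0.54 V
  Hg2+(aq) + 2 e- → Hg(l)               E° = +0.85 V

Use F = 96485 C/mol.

+59.8 kJ/mol

In the reaction as written I2(s) is reduced, so the I₂/I⁻ couple is the cathode and Hg²⁺/Hg is the anode.
E°cell = +0.54 − (+0.85) = −0.31 V; balancing electrons gives n = 2.
ΔG° = −nFE°cell = −(2)(96485)(−0.31) J/mol = +59.8 kJ/mol.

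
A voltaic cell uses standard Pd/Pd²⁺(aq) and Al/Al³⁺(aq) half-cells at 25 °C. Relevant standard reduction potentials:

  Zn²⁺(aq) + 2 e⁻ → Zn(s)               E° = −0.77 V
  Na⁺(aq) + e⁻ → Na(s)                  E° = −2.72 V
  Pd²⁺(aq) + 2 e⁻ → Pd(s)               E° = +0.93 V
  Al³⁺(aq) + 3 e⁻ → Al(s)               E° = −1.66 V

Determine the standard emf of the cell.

+2.59 V

The Pd²⁺/Pd couple has the higher E°, so Pd ion is reduced (cathode) and Al is oxidized (anode).
E°cell = E°(cathode) − E°(anode) = +0.93 − (−1.66) = +2.59 V.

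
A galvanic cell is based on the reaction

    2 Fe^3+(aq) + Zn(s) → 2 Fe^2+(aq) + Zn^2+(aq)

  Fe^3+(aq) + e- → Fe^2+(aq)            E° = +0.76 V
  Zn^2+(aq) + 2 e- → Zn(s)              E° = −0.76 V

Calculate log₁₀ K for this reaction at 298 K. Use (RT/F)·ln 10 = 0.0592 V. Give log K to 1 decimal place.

log K = 51.4

The Fe³⁺/Fe²⁺ couple is reduced (cathode); E°cell = +0.76 − (−0.76) = +1.52 V with n = 2.
At equilibrium E = 0, so log K = nE°cell / 0.0592 = (2)(+1.52) / 0.0592 = 51.4.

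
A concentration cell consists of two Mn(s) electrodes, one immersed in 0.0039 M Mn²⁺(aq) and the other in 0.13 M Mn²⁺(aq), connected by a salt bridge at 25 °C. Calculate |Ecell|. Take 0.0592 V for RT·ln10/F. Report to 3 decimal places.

For a concentration cell E°cell = 0, since both electrodes use the same couple.
The compartment with the higher Mn²⁺(aq) concentration (0.13 M) acts as the cathode; ions are reduced there and produced at the dilute (0.0039 M) anode.
With n = 2, Ecell = −(0.0592/2)·log([dilute]/[conc]) = −(0.0592/2)·log(0.0039/0.13) = +0.045 V.

0.045 V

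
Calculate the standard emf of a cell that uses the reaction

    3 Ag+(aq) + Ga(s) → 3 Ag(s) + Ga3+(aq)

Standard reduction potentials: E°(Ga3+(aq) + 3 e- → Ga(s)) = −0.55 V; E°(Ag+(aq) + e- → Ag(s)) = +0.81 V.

Ag+(aq) gains electrons, so the Ag⁺/Ag couple is the cathode; the Ga³⁺/Ga couple is the anode.
E°cell = E°(cathode) − E°(anode) = +0.81 − (−0.55) = +1.36 V.
The positive value indicates the reaction is spontaneous as written.

+1.36 V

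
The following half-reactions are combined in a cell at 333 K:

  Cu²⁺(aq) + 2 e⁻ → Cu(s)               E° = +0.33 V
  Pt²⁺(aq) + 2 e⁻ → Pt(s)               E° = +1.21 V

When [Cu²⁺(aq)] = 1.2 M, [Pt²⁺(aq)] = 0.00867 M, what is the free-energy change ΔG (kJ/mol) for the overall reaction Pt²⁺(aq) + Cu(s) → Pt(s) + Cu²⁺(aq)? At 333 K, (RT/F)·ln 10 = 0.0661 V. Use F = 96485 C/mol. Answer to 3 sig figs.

E°cell = +1.21 − (+0.33) = +0.88 V; the balanced reaction transfers n = 2 electrons.
Here Q = [Cu²⁺(aq)] / [Pt²⁺(aq)] = 138 (log Q = 2.141), giving E = +0.88 − (0.0661/2)·(2.141) = +0.8092 V.
Finally ΔG = −nFE = −(2)(96485 C/mol)(+0.8092 V) = −156 kJ/mol.

−156 kJ/mol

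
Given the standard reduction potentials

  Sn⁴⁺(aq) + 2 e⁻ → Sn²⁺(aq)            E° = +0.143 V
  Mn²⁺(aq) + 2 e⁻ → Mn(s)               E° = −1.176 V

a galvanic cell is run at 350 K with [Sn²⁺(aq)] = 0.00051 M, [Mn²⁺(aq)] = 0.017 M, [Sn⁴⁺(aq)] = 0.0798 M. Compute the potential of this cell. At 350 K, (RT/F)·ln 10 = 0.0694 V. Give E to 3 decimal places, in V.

The Sn⁴⁺/Sn²⁺ couple has the more positive E°, so it is the cathode; Mn²⁺/Mn is the anode.
E°cell = +0.143 − (−1.176) = +1.319 V, with n = 2 electrons transferred.
For the overall reaction Sn⁴⁺(aq) + Mn(s) → Sn²⁺(aq) + Mn²⁺(aq), Q = ([Sn²⁺(aq)]·[Mn²⁺(aq)]) / [Sn⁴⁺(aq)] = 0.000109, giving log Q = −3.964.
Applying E = E° − (RT ln10/nF)·log Q gives +1.319 − (0.0694/2)(−3.964) = +1.457 V.

+1.457 V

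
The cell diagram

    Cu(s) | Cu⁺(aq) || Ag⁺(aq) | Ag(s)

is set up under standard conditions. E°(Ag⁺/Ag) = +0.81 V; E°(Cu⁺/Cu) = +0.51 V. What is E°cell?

+0.30 V

By convention the left-hand electrode in cell notation is the anode (oxidation) and the right-hand electrode is the cathode (reduction).
E°cell = E°(right) − E°(left) = +0.81 − (+0.51) = +0.30 V.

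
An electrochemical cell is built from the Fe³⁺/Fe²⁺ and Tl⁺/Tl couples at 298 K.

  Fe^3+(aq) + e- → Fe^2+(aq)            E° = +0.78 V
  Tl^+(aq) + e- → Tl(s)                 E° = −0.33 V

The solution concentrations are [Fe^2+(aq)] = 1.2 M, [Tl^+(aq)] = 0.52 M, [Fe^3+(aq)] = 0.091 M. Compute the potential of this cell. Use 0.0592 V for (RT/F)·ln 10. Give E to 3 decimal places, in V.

+1.061 V

Since E°(Fe³⁺/Fe²⁺) > E°(Tl⁺/Tl), Fe³⁺/Fe²⁺ serves as the cathode.
E°cell = E°cat − E°an = +0.78 − (−0.33) = +1.11 V; n = 1.
For the overall reaction Fe^3+(aq) + Tl(s) → Fe^2+(aq) + Tl^+(aq), Q = ([Fe^2+(aq)]·[Tl^+(aq)]) / [Fe^3+(aq)] = 6.86, giving log Q = 0.836.
Applying E = E° − (RT ln10/nF)·log Q gives +1.11 − (0.0592/1)(0.836) = +1.061 V.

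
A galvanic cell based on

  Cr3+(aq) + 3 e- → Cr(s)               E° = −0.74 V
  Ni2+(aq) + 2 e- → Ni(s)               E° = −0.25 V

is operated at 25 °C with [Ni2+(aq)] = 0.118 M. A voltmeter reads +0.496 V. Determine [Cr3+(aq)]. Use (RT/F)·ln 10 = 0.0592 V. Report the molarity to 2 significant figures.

0.020 M

With Ni²⁺/Ni at the cathode and Cr³⁺/Cr at the anode, E°cell = −0.25 − (−0.74) = +0.49 V (n = 6).
Since E = E° − (0.0592/n)·log Q, log Q = n(E° − E)/0.0592 = −0.608.
Balancing electrons gives 3 Ni2+(aq) + 2 Cr(s) → 3 Ni(s) + 2 Cr3+(aq); thus Q = [Cr3+(aq)]^2 / [Ni2+(aq)]^3.
Isolating [Cr3+(aq)] in Q = 10^{−0.608} yields log [Cr3+(aq)] = −1.696, i.e. 0.020 M.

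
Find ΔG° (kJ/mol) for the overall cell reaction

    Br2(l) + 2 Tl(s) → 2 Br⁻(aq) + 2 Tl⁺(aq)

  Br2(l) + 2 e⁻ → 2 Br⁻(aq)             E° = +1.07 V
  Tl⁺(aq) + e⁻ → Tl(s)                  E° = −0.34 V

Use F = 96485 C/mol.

In the reaction as written Br2(l) is reduced, so the Br₂/Br⁻ couple is the cathode and Tl⁺/Tl is the anode.
E°cell = +1.07 − (−0.34) = +1.41 V; balancing electrons gives n = 2.
ΔG° = −nFE°cell = −(2)(96485)(+1.41) J/mol = −272 kJ/mol.

−272 kJ/mol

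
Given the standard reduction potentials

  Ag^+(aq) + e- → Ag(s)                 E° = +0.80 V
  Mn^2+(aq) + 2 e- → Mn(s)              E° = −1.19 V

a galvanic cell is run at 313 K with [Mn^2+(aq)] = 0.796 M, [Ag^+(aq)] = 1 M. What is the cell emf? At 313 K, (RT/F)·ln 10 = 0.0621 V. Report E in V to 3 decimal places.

The Ag⁺/Ag couple has the more positive E°, so it is the cathode; Mn²⁺/Mn is the anode.
E°cell = +0.80 − (−1.19) = +1.99 V, with n = 2 electrons transferred.
Balancing gives 2 Ag^+(aq) + Mn(s) → 2 Ag(s) + Mn^2+(aq); hence Q = [Mn^2+(aq)] / [Ag^+(aq)]^2 = 0.796 (log Q = −0.099).
By the Nernst equation, E = +1.99 − (0.0621/2)·(−0.099) = +1.993 V.

+1.993 V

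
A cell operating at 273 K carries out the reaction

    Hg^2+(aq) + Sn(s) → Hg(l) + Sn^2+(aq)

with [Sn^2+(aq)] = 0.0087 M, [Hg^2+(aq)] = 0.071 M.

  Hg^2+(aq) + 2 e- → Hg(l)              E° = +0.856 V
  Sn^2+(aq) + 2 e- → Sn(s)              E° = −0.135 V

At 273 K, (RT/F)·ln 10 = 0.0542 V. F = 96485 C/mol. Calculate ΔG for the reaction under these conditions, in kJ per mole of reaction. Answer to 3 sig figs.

−196 kJ/mol

The standard cell potential is +0.856 − (−0.135) = +0.991 V, with n = 2 electrons in the balanced equation.
The reaction quotient is [Sn^2+(aq)] / [Hg^2+(aq)] = 0.123; by Nernst, E = +0.991 − (0.0542/2)(−0.912) = +1.0157 V.
Then ΔG = −nFE = −2 × 96485 × +1.0157 J/mol = −196 kJ/mol.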